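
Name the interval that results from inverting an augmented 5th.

Inverted interval numbers add to nine, so a fifth pairs with a fourth (5 + 4 = 9).
Quality inverts too: augmented becomes diminished. That makes the inversion a diminished fourth.

d4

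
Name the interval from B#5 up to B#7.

B to B is the same letter name, plus 2 octaves — that makes it a fifteenth of some quality.
Counting semitones, B#5→B#7 is 24, which is the perfect fifteenth.
(Equivalently, a compound perfect octave: a perfect octave plus an octave.)

perfect fifteenth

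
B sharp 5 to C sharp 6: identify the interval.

minor 2nd

B to C spans two letter names (B-C) — that makes it a second of some quality.
At 1 semitone, B#5→C#6 falls one short of a major second: minor.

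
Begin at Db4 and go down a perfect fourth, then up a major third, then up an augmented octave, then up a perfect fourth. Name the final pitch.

F#5

Down a perfect fourth from Db4: Ab3 (5 semitones down).
Up a major third from Ab3: C4 (4 semitones up).
C4 up an augmented octave → C#5 (13 semitones).
C#5 up a perfect fourth → F#5 (5 semitones).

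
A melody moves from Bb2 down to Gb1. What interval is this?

Descending from Bb2 to Gb1 is the same interval as ascending Gb1 to Bb2.
G to B spans three letter names (G-A-B), plus an octave, so the interval is some kind of tenth.
Gb1 to Bb2 is 16 semitones, matching the major tenth exactly, so the quality is major.
(Equivalently, a compound major third: a major third plus an octave.)

M10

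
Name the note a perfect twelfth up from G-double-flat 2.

The twelfth's letter: G up five letter names plus an octave → D.
A perfect twelfth spans 19 semitones, so from Gbb2 the target pitch is Dbb4.

D-double-flat 4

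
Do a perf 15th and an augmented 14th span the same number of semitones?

Yes

A perfect fifteenth spans 24 semitones, and an augmented fourteenth also spans 24 semitones — they're enharmonic.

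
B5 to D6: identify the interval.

B to D spans three letter names (B-C-D): a third.
A major third would be 4 semitones, but B5 to D6 is 3 — one semitone narrower, making it a minor third.

m3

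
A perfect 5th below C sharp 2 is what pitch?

Five letter names down from C: F.
Moving 7 semitones down from C#2 (the size of a perfect fifth) reaches F#1.

F sharp 1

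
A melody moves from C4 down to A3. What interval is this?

Descending from C4 to A3 is the same interval as ascending A3 to C4.
A to C spans three letter names (A-B-C): a third.
At 3 semitones, A3→C4 falls one short of a major third: minor.

m3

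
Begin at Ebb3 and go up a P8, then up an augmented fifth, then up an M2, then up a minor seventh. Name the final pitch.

Bb5

A perfect octave up from Ebb3 is Ebb4.
Up an augmented fifth from Ebb4: Bb4 (8 semitones up).
Up a major second from Bb4: C5 (2 semitones up).
A minor seventh up from C5 is Bb5.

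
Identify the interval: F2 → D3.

major sixth

F to D spans six letter names (F-G-A-B-C-D): a sixth.
F2 to D3 is 9 semitones, matching the major sixth exactly, so the quality is major.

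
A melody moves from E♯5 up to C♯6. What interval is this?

minor sixth

E to C spans six letter names (E-F-G-A-B-C), so the interval is some kind of sixth.
At 8 semitones, E#5→C#6 falls one short of a major sixth: minor.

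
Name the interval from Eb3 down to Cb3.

Descending from Eb3 to Cb3 is the same interval as ascending Cb3 to Eb3.
C to E spans three letter names (C-D-E), so the interval is some kind of third.
Counting semitones, Cb3→Eb3 is 4, which is the major third.

major third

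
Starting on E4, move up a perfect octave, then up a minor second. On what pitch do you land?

F5

E4 up a perfect octave → E5 (12 semitones).
E5 up a minor second → F5 (1 semitone).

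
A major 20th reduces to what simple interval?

M6

Each octave removed subtracts seven from the number: 20 − 14 = 6.
So a major twentieth is 2 octaves plus a major sixth. The quality is unchanged.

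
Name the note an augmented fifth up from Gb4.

Counting five letter names up from G lands on D.
Moving 8 semitones up from Gb4 (the size of an augmented fifth) reaches D5.

D5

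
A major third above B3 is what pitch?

The third takes the letter from B up to D.
A major third spans 4 semitones, so from B3 the target pitch is D#4.

D#4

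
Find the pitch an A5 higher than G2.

D#3

Five letter names up from G: D.
Moving 8 semitones up from G2 (the size of an augmented fifth) reaches D#3.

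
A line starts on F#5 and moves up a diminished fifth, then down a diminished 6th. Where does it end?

Up a diminished fifth from F#5: C6 (6 semitones up).
A diminished sixth down from C6 is E#5.

E#5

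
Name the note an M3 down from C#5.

Three letter names down from C: A.
A major third spans 4 semitones, so from C#5 the target pitch is A4.

A4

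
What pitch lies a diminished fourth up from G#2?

Four letter names up from G: C.
A diminished fourth is 4 semitones; 4 semitones up from G#2 gives C3.

C3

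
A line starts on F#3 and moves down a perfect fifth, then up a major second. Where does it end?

F#3 down a perfect fifth → B2 (7 semitones).
A major second up from B2 is C#3.

C#3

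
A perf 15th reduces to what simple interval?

perfect octave

Each octave removed subtracts seven from the number: 15 − 7 = 8.
Quality carries through unchanged, so the simple form is a perfect octave.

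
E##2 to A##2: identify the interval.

P4

E to A spans four letter names (E-F-G-A), so the interval is some kind of fourth.
The perfect fourth spans 5 semitones, and E##2 to A##2 is exactly 5 semitones — so this is a perfect fourth.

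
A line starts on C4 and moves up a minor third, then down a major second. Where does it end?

C4 up a minor third → Eb4 (3 semitones).
Eb4 down a major second → Db4 (2 semitones).

Db4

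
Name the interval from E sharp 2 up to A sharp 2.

P4

E to A spans four letter names (E-F-G-A) — that makes it a fourth of some quality.
Counting semitones, E#2→A#2 is 5, which is the perfect fourth.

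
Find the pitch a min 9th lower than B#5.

Counting two letter names plus an octave down from B lands on A.
A minor ninth is 13 semitones; 13 semitones down from B#5 gives A##4.

A##4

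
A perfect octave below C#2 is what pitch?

For an octave the letter name doesn't change: still C, an octave down.
A perfect octave is 12 semitones; 12 semitones down from C#2 gives C#1.

C#1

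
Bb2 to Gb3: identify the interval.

B to G spans six letter names (B-C-D-E-F-G) — that makes it a sixth of some quality.
Bb2 to Gb3 is 8 semitones, a half step short of the major sixth (9), so this is minor.

minor 6th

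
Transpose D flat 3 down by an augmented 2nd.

C double-flat 3

Two letter names down from D: C.
Moving 3 semitones down from Db3 (the size of an augmented second) reaches Cbb3.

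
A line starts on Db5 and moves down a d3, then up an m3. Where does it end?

Db5 down a diminished third → B4 (2 semitones).
Up a minor third from B4: D5 (3 semitones up).

D5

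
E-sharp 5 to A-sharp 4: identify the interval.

Descending from E#5 to A#4 is the same interval as ascending A#4 to E#5.
A to E spans five letter names (A-B-C-D-E): a fifth.
Counting semitones, A#4→E#5 is 7, which is the perfect fifth.

P5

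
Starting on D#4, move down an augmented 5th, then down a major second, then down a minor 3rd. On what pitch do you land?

D3

Down an augmented fifth from D#4: G3 (8 semitones down).
A major second down from G3 is F3.
Down a minor third from F3: D3 (3 semitones down).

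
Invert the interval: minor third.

Inverted interval numbers add to nine, so a third pairs with a sixth (3 + 6 = 9).
Quality inverts too: minor becomes major. That makes the inversion a major sixth.

major 6th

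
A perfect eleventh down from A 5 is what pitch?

E 4

Four letters down from A (plus an octave) reaches E.
Moving 17 semitones down from A5 (the size of a perfect eleventh) reaches E4.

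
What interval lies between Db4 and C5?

major 7th

D to C spans seven letter names (D-E-F-G-A-B-C): a seventh.
Db4 to C5 is 11 semitones, matching the major seventh exactly, so the quality is major.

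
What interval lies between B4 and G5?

B to G spans six letter names (B-C-D-E-F-G): a sixth.
B4 to G5 is 8 semitones, a half step short of the major sixth (9), so this is minor.

minor sixth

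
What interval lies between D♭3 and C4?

major seventh

D to C spans seven letter names (D-E-F-G-A-B-C) — that makes it a seventh of some quality.
The major seventh spans 11 semitones, and Db3 to C4 is exactly 11 semitones — so this is a major seventh.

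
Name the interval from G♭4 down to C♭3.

Descending from Gb4 to Cb3 is the same interval as ascending Cb3 to Gb4.
C to G spans five letter names (C-D-E-F-G), plus an octave — that makes it a twelfth of some quality.
Cb3 to Gb4 is 19 semitones, matching the perfect twelfth exactly, so the quality is perfect.
(Equivalently, a compound perfect fifth: a perfect fifth plus an octave.)

perfect 12th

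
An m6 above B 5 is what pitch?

The sixth takes the letter from B up to G.
A minor sixth is 8 semitones; 8 semitones up from B5 gives G6.

G 6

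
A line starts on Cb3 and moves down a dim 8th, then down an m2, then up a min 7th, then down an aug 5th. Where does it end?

Db2

A diminished octave down from Cb3 is C2.
Down a minor second from C2: B1 (1 semitone down).
B1 up a minor seventh → A2 (10 semitones).
Down an augmented fifth from A2: Db2 (8 semitones down).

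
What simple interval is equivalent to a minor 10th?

Each octave removed subtracts seven from the number: 10 − 7 = 3.
That makes a minor tenth a compound minor third — an octave plus a minor third.

minor 3rd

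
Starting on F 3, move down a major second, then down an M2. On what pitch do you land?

Down a major second from F3: Eb3 (2 semitones down).
A major second down from Eb3 is Db3.

D flat 3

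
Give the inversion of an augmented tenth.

First reduce the compound augmented tenth to its simple form, an augmented third.
Interval numbers invert to sum to nine: 3 + 6 = 9, so a third inverts to a sixth.
The quality also flips — augmented becomes diminished — giving a diminished sixth.

diminished sixth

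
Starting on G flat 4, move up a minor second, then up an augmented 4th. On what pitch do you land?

A minor second up from Gb4 is Abb4.
Abb4 up an augmented fourth → Db5 (6 semitones).

D flat 5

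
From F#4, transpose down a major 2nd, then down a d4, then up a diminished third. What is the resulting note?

D4

Down a major second from F#4: E4 (2 semitones down).
E4 down a diminished fourth → B#3 (4 semitones).
A diminished third up from B#3 is D4.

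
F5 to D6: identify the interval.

F to D spans six letter names (F-G-A-B-C-D), so the interval is some kind of sixth.
F5 to D6 is 9 semitones, matching the major sixth exactly, so the quality is major.

major sixth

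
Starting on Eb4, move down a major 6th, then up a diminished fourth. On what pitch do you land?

Down a major sixth from Eb4: Gb3 (9 semitones down).
Gb3 up a diminished fourth → Cbb4 (4 semitones).

Cbb4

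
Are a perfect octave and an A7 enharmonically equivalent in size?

Yes

A perfect octave spans 12 semitones, and an augmented seventh also spans 12 semitones — they're enharmonic.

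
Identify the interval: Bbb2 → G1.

diminished tenth

Descending from Bbb2 to G1 is the same interval as ascending G1 to Bbb2.
G to B spans three letter names (G-A-B), plus an octave — that makes it a tenth of some quality.
G1 to Bbb2 spans 14 semitones — two semitones narrower than the major tenth (16) — giving a diminished tenth.
(Equivalently, a compound diminished third: a diminished third plus an octave.)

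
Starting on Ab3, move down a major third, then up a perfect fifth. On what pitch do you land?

Ab3 down a major third → Fb3 (4 semitones).
Fb3 up a perfect fifth → Cb4 (7 semitones).

Cb4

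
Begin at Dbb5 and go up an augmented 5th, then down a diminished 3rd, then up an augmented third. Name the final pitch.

A##5

An augmented fifth up from Dbb5 is Ab5.
Ab5 down a diminished third → F#5 (2 semitones).
Up an augmented third from F#5: A##5 (5 semitones up).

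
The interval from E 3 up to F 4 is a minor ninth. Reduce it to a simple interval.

Each octave removed subtracts seven from the number: 9 − 7 = 2.
So a minor ninth is an octave plus a minor second. The quality is unchanged.

minor second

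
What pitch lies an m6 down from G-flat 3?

B-flat 2

Six letter names down from G: B.
A minor sixth is 8 semitones; 8 semitones down from Gb3 gives Bb2.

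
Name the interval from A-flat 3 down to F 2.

Descending from Ab3 to F2 is the same interval as ascending F2 to Ab3.
F to A spans three letter names (F-G-A), plus an octave: a tenth.
F2 to Ab3 is 15 semitones, a half step short of the major tenth (16), so this is minor.
(Equivalently, a compound minor third: a minor third plus an octave.)

m10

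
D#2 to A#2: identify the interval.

D to A spans five letter names (D-E-F-G-A), so the interval is some kind of fifth.
D#2 to A#2 is 7 semitones, matching the perfect fifth exactly, so the quality is perfect.

perfect fifth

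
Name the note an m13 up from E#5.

The thirteenth's letter: E up six letter names plus an octave → C.
A minor thirteenth is 20 semitones; 20 semitones up from E#5 gives C#7.

C#7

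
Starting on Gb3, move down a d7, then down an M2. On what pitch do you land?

G2

A diminished seventh down from Gb3 is A2.
A2 down a major second → G2 (2 semitones).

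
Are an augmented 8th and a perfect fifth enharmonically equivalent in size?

An augmented octave is 13 semitones but a perfect fifth is 7 semitones — different sizes.

No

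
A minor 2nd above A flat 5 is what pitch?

B double-flat 5

The second takes the letter from A up to B.
Moving 1 semitone up from Ab5 (the size of a minor second) reaches Bbb5.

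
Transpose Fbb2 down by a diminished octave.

Fb1

An octave keeps the letter name F, an octave down from F.
Moving 11 semitones down from Fbb2 (the size of a diminished octave) reaches Fb1.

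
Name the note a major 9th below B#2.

The ninth's letter: B down two letter names plus an octave → A.
A major ninth spans 14 semitones, so from B#2 the target pitch is A#1.

A#1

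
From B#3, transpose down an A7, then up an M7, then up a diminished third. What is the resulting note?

Db4

B#3 down an augmented seventh → C3 (12 semitones).
C3 up a major seventh → B3 (11 semitones).
Up a diminished third from B3: Db4 (2 semitones up).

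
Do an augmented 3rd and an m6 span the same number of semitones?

An augmented third spans 5 semitones; a minor sixth spans 8 semitones. They differ by 3.

No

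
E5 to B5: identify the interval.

E to B spans five letter names (E-F-G-A-B), so the interval is some kind of fifth.
The perfect fifth spans 7 semitones, and E5 to B5 is exactly 7 semitones — so this is a perfect fifth.

perfect fifth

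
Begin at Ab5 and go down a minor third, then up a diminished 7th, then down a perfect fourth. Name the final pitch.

Bbb5

Ab5 down a minor third → F5 (3 semitones).
A diminished seventh up from F5 is Ebb6.
A perfect fourth down from Ebb6 is Bbb5.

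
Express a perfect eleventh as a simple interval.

Take out an octave (7 from the number): 11 − 7 = 4.
So a perfect eleventh is an octave plus a perfect fourth. The quality is unchanged.

perfect fourth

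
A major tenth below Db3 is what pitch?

Bbb1

Counting three letter names plus an octave down from D lands on B.
Moving 16 semitones down from Db3 (the size of a major tenth) reaches Bbb1.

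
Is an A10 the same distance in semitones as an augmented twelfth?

No

An augmented tenth spans 17 semitones; an augmented twelfth spans 20 semitones. They differ by 3.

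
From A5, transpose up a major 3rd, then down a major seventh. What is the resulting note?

D5

Up a major third from A5: C#6 (4 semitones up).
Down a major seventh from C#6: D5 (11 semitones down).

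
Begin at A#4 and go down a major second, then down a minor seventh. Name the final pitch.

A#4 down a major second → G#4 (2 semitones).
G#4 down a minor seventh → A#3 (10 semitones).

A#3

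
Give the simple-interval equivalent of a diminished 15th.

Take out an octave (7 from the number): 15 − 7 = 8.
Quality carries through unchanged, so the simple form is a diminished octave.

diminished 8th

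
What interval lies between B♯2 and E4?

diminished eleventh

B to E spans four letter names (B-C-D-E), plus an octave: an eleventh.
B#2 to E4 spans 16 semitones — one semitone narrower than the perfect eleventh (17) — giving a diminished eleventh.
(Equivalently, a compound diminished fourth: a diminished fourth plus an octave.)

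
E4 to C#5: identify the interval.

major 6th

E to C spans six letter names (E-F-G-A-B-C), so the interval is some kind of sixth.
E4 to C#5 is 9 semitones, matching the major sixth exactly, so the quality is major.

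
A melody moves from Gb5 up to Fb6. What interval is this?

G to F spans seven letter names (G-A-B-C-D-E-F), so the interval is some kind of seventh.
At 10 semitones, Gb5→Fb6 falls one short of a major seventh: minor.

m7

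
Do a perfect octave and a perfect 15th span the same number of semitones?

12 semitones (perfect octave) vs 24 semitones (perfect fifteenth): not equal.

No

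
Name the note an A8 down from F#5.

An octave keeps the letter name F, an octave down from F.
An augmented octave is 13 semitones; 13 semitones down from F#5 gives F4.

F4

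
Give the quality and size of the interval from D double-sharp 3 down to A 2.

AA4

Descending from D##3 to A2 is the same interval as ascending A2 to D##3.
A to D spans four letter names (A-B-C-D): a fourth.
The perfect fourth is 5 semitones; here we have 7, two semitones wider: doubly augmented.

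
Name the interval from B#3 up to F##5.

B to F spans five letter names (B-C-D-E-F), plus an octave: a twelfth.
The perfect twelfth spans 19 semitones, and B#3 to F##5 is exactly 19 semitones — so this is a perfect twelfth.
(Equivalently, a compound perfect fifth: a perfect fifth plus an octave.)

perfect twelfth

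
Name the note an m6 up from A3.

F4

Counting six letter names up from A lands on F.
A minor sixth is 8 semitones; 8 semitones up from A3 gives F4.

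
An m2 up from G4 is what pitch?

The second takes the letter from G up to A.
A minor second spans 1 semitone, so from G4 the target pitch is Ab4.

Ab4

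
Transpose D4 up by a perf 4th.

Counting four letter names up from D lands on G.
A perfect fourth spans 5 semitones, so from D4 the target pitch is G4.

G4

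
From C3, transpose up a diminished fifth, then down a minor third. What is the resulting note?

Eb3

Up a diminished fifth from C3: Gb3 (6 semitones up).
Gb3 down a minor third → Eb3 (3 semitones).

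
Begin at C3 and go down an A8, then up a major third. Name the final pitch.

Eb2

C3 down an augmented octave → Cb2 (13 semitones).
Up a major third from Cb2: Eb2 (4 semitones up).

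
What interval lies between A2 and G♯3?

major 7th

A to G spans seven letter names (A-B-C-D-E-F-G), so the interval is some kind of seventh.
A2 to G#3 is 11 semitones, matching the major seventh exactly, so the quality is major.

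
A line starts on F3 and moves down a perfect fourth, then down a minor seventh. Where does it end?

Down a perfect fourth from F3: C3 (5 semitones down).
C3 down a minor seventh → D2 (10 semitones).

D2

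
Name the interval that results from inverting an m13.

First reduce the compound minor thirteenth to its simple form, a minor sixth.
The rule of nine gives the new number: 9 − 6 = 3, so a sixth becomes a third.
The quality also flips — minor becomes major — giving a major third.

M3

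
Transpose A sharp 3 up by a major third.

C double-sharp 4

Three letter names up from A: C.
A major third is 4 semitones; 4 semitones up from A#3 gives C##4.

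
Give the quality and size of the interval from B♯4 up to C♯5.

B to C spans two letter names (B-C) — that makes it a second of some quality.
A major second would be 2 semitones, but B#4 to C#5 is 1 — one semitone narrower, making it a minor second.

m2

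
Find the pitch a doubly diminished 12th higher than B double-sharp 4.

F sharp 6

Counting five letter names plus an octave up from B lands on F.
A doubly diminished twelfth spans 17 semitones, so from B##4 the target pitch is F#6.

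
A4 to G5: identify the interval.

minor 7th

A to G spans seven letter names (A-B-C-D-E-F-G) — that makes it a seventh of some quality.
A4 to G5 is 10 semitones, a half step short of the major seventh (11), so this is minor.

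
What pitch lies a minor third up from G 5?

B flat 5

Counting three letter names up from G lands on B.
A minor third is 3 semitones; 3 semitones up from G5 gives Bb5.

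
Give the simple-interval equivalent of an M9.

Each octave removed subtracts seven from the number: 9 − 7 = 2.
That makes a major ninth a compound major second — an octave plus a major second.

major second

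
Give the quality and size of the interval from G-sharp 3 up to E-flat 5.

diminished thirteenth

G to E spans six letter names (G-A-B-C-D-E), plus an octave, so the interval is some kind of thirteenth.
A major thirteenth would be 21 semitones; G#3 to Eb5 is 19, two semitones narrower, so the interval is diminished.
(Equivalently, a compound diminished sixth: a diminished sixth plus an octave.)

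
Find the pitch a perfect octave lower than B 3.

B 2

For an octave the letter name doesn't change: still B, an octave down.
A perfect octave is 12 semitones; 12 semitones down from B3 gives B2.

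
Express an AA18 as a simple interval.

doubly augmented fourth

Subtracting seven from the interval number removes an octave: 18 − 14 = 4.
So a doubly augmented eighteenth is 2 octaves plus a doubly augmented fourth. The quality is unchanged.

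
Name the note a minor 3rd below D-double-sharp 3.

B-double-sharp 2

Three letter names down from D: B.
A minor third spans 3 semitones, so from D##3 the target pitch is B##2.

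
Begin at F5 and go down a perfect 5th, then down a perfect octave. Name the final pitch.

Down a perfect fifth from F5: Bb4 (7 semitones down).
Bb4 down a perfect octave → Bb3 (12 semitones).

Bb3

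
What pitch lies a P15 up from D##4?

A fifteenth keeps the letter name D, two octaves up from D.
A perfect fifteenth is 24 semitones; 24 semitones up from D##4 gives D##6.

D##6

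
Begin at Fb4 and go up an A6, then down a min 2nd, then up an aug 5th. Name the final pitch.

Up an augmented sixth from Fb4: D5 (10 semitones up).
Down a minor second from D5: C#5 (1 semitone down).
An augmented fifth up from C#5 is G##5.

G##5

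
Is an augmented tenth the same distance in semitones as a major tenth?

An augmented tenth is 17 semitones but a major tenth is 16 semitones — different sizes.

No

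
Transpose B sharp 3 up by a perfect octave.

B sharp 4

An octave keeps the letter name B, an octave up from B.
A perfect octave is 12 semitones; 12 semitones up from B#3 gives B#4.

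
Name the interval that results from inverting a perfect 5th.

Interval numbers invert to sum to nine: 5 + 4 = 9, so a fifth inverts to a fourth.
Quality inverts too: perfect stays perfect. That makes the inversion a perfect fourth.

P4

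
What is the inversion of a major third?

minor 6th

Inverted interval numbers add to nine, so a third pairs with a sixth (3 + 6 = 9).
And major becomes minor under inversion, so we get a minor sixth.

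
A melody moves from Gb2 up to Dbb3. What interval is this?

diminished fifth

G to D spans five letter names (G-A-B-C-D) — that makes it a fifth of some quality.
The perfect fifth is 7 semitones; here we have 6, one semitone narrower: diminished.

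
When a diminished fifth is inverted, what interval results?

Inverted interval numbers add to nine, so a fifth pairs with a fourth (5 + 4 = 9).
The quality also flips — diminished becomes augmented — giving an augmented fourth.

augmented 4th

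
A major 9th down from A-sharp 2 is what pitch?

Counting two letter names plus an octave down from A lands on G.
Moving 14 semitones down from A#2 (the size of a major ninth) reaches G#1.

G-sharp 1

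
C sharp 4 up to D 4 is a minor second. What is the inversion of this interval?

Inverted interval numbers add to nine, so a second pairs with a seventh (2 + 7 = 9).
Quality inverts too: minor becomes major. That makes the inversion a major seventh.

major seventh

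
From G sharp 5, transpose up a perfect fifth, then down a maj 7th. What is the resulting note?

G#5 up a perfect fifth → D#6 (7 semitones).
D#6 down a major seventh → E5 (11 semitones).

E 5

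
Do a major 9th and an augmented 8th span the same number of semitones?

A major ninth is 14 semitones but an augmented octave is 13 semitones — different sizes.

No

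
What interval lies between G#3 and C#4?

perfect 4th

G to C spans four letter names (G-A-B-C) — that makes it a fourth of some quality.
G#3 to C#4 is 5 semitones, matching the perfect fourth exactly, so the quality is perfect.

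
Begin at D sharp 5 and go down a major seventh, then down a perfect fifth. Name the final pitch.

D#5 down a major seventh → E4 (11 semitones).
A perfect fifth down from E4 is A3.

A 3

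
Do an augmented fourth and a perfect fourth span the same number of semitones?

No

An augmented fourth spans 6 semitones; a perfect fourth spans 5 semitones. They differ by 1.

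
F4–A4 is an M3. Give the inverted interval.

minor sixth

Inverted interval numbers add to nine, so a third pairs with a sixth (3 + 6 = 9).
Quality inverts too: major becomes minor. That makes the inversion a minor sixth.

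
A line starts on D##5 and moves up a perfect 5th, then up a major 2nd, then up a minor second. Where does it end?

Up a perfect fifth from D##5: A##5 (7 semitones up).
Up a major second from A##5: B##5 (2 semitones up).
B##5 up a minor second → C##6 (1 semitone).

C##6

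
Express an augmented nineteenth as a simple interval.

Subtracting seven from the interval number removes an octave: 19 − 14 = 5.
That makes an augmented nineteenth a compound augmented fifth — 2 octaves plus an augmented fifth.

augmented 5th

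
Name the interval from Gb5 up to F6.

G to F spans seven letter names (G-A-B-C-D-E-F): a seventh.
The major seventh spans 11 semitones, and Gb5 to F6 is exactly 11 semitones — so this is a major seventh.

M7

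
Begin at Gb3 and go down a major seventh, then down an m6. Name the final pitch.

Down a major seventh from Gb3: Abb2 (11 semitones down).
Down a minor sixth from Abb2: Cb2 (8 semitones down).

Cb2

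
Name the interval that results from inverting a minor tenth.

First reduce the compound minor tenth to its simple form, a minor third.
The rule of nine gives the new number: 9 − 3 = 6, so a third becomes a sixth.
And minor becomes major under inversion, so we get a major sixth.

major 6th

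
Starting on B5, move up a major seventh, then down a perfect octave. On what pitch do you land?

B5 up a major seventh → A#6 (11 semitones).
Down a perfect octave from A#6: A#5 (12 semitones down).

A#5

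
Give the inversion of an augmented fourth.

The rule of nine gives the new number: 9 − 4 = 5, so a fourth becomes a fifth.
And augmented becomes diminished under inversion, so we get a diminished fifth.

diminished 5th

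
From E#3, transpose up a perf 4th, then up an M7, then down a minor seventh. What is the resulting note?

A##3

Up a perfect fourth from E#3: A#3 (5 semitones up).
A major seventh up from A#3 is G##4.
G##4 down a minor seventh → A##3 (10 semitones).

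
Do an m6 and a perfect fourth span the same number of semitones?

8 semitones (minor sixth) vs 5 semitones (perfect fourth): not equal.

No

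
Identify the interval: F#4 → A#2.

Descending from F#4 to A#2 is the same interval as ascending A#2 to F#4.
A to F spans six letter names (A-B-C-D-E-F), plus an octave: a thirteenth.
At 20 semitones, A#2→F#4 falls one short of a major thirteenth: minor.
(Equivalently, a compound minor sixth: a minor sixth plus an octave.)

m13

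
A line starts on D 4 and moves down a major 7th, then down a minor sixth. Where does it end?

G 2

D4 down a major seventh → Eb3 (11 semitones).
Eb3 down a minor sixth → G2 (8 semitones).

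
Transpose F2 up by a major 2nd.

G2

The second takes the letter from F up to G.
A major second is 2 semitones; 2 semitones up from F2 gives G2.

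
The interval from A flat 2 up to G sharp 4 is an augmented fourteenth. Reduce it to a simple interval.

A7

Take out an octave (7 from the number): 14 − 7 = 7.
Quality carries through unchanged, so the simple form is an augmented seventh.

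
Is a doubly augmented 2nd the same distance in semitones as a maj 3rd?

A doubly augmented second = 4 semitones = a major third; enharmonically equal.

Yes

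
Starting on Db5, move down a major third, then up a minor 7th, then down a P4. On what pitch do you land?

A major third down from Db5 is Bbb4.
A minor seventh up from Bbb4 is Abb5.
A perfect fourth down from Abb5 is Ebb5.

Ebb5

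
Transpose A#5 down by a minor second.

G##5

Two letter names down from A: G.
Moving 1 semitone down from A#5 (the size of a minor second) reaches G##5.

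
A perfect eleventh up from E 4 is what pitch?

A 5

Four letters up from E (plus an octave) reaches A.
A perfect eleventh is 17 semitones; 17 semitones up from E4 gives A5.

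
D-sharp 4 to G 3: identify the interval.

Descending from D#4 to G3 is the same interval as ascending G3 to D#4.
G to D spans five letter names (G-A-B-C-D) — that makes it a fifth of some quality.
G3 to D#4 spans 8 semitones — one semitone wider than the perfect fifth (7) — giving an augmented fifth.

A5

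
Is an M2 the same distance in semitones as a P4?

A major second spans 2 semitones; a perfect fourth spans 5 semitones. They differ by 3.

No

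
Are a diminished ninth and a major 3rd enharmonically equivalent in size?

No

A diminished ninth spans 12 semitones; a major third spans 4 semitones. They differ by 8.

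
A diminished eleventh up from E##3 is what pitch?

A#4

The eleventh's letter: E up four letter names plus an octave → A.
A diminished eleventh spans 16 semitones, so from E##3 the target pitch is A#4.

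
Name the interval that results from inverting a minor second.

The rule of nine gives the new number: 9 − 2 = 7, so a second becomes a seventh.
And minor becomes major under inversion, so we get a major seventh.

major seventh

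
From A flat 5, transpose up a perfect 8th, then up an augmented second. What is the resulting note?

B 6

Ab5 up a perfect octave → Ab6 (12 semitones).
Up an augmented second from Ab6: B6 (3 semitones up).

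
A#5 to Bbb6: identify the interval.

A to B spans two letter names (A-B), plus an octave: a ninth.
The major ninth is 14 semitones; here we have 11, three semitones narrower: doubly diminished.

dd9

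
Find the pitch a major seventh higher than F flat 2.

E flat 3

Counting seven letter names up from F lands on E.
Moving 11 semitones up from Fb2 (the size of a major seventh) reaches Eb3.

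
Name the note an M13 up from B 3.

Counting six letter names plus an octave up from B lands on G.
A major thirteenth is 21 semitones; 21 semitones up from B3 gives G#5.

G sharp 5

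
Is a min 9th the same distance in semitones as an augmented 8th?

Yes

A minor ninth = 13 semitones = an augmented octave; enharmonically equal.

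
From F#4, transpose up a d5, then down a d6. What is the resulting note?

F#4 up a diminished fifth → C5 (6 semitones).
Down a diminished sixth from C5: E#4 (7 semitones down).

E#4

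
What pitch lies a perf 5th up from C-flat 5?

The fifth takes the letter from C up to G.
A perfect fifth is 7 semitones; 7 semitones up from Cb5 gives Gb5.

G-flat 5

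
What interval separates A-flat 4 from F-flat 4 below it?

major third

Descending from Ab4 to Fb4 is the same interval as ascending Fb4 to Ab4.
F to A spans three letter names (F-G-A) — that makes it a third of some quality.
Fb4 to Ab4 is 4 semitones, matching the major third exactly, so the quality is major.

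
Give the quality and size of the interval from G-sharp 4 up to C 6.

diminished 11th

G to C spans four letter names (G-A-B-C), plus an octave: an eleventh.
The perfect eleventh is 17 semitones; here we have 16, one semitone narrower: diminished.
(Equivalently, a compound diminished fourth: a diminished fourth plus an octave.)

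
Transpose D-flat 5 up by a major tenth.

The tenth's letter: D up three letter names plus an octave → F.
A major tenth spans 16 semitones, so from Db5 the target pitch is F6.

F 6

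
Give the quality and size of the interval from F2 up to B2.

A4

F to B spans four letter names (F-G-A-B): a fourth.
The perfect fourth is 5 semitones; here we have 6, one semitone wider: augmented.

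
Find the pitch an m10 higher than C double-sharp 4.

E sharp 5

Three letters up from C (plus an octave) reaches E.
Moving 15 semitones up from C##4 (the size of a minor tenth) reaches E#5.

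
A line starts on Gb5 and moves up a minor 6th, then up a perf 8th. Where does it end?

A minor sixth up from Gb5 is Ebb6.
A perfect octave up from Ebb6 is Ebb7.

Ebb7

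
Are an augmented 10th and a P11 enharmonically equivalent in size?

Yes

Both span 17 semitones: an augmented tenth and a perfect eleventh are the same chromatic distance.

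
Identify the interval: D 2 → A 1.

Descending from D2 to A1 is the same interval as ascending A1 to D2.
A to D spans four letter names (A-B-C-D) — that makes it a fourth of some quality.
Counting semitones, A1→D2 is 5, which is the perfect fourth.

P4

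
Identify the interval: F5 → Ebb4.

Descending from F5 to Ebb4 is the same interval as ascending Ebb4 to F5.
E to F spans two letter names (E-F), plus an octave, so the interval is some kind of ninth.
A major ninth would be 14 semitones; Ebb4 to F5 is 15, one semitone wider, so the interval is augmented.
(Equivalently, a compound augmented second: an augmented second plus an octave.)

augmented ninth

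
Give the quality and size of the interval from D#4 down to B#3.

Descending from D#4 to B#3 is the same interval as ascending B#3 to D#4.
B to D spans three letter names (B-C-D): a third.
At 3 semitones, B#3→D#4 falls one short of a major third: minor.

m3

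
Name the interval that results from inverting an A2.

diminished seventh

Interval numbers invert to sum to nine: 2 + 7 = 9, so a second inverts to a seventh.
The quality also flips — augmented becomes diminished — giving a diminished seventh.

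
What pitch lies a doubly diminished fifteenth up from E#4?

A fifteenth keeps the letter name E, two octaves up from E.
A doubly diminished fifteenth spans 22 semitones, so from E#4 the target pitch is Eb6.

Eb6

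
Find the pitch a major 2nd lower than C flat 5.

B double-flat 4

Counting two letter names down from C lands on B.
A major second spans 2 semitones, so from Cb5 the target pitch is Bbb4.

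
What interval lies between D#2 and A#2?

perfect 5th

D to A spans five letter names (D-E-F-G-A), so the interval is some kind of fifth.
D#2 to A#2 is 7 semitones, matching the perfect fifth exactly, so the quality is perfect.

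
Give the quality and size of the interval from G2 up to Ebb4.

G to E spans six letter names (G-A-B-C-D-E), plus an octave: a thirteenth.
A major thirteenth would be 21 semitones; G2 to Ebb4 is 19, two semitones narrower, so the interval is diminished.
(Equivalently, a compound diminished sixth: a diminished sixth plus an octave.)

diminished thirteenth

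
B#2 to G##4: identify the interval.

B to G spans six letter names (B-C-D-E-F-G), plus an octave: a thirteenth.
B#2 to G##4 is 21 semitones, matching the major thirteenth exactly, so the quality is major.
(Equivalently, a compound major sixth: a major sixth plus an octave.)

major 13th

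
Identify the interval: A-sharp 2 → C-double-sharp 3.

major third

A to C spans three letter names (A-B-C), so the interval is some kind of third.
A#2 to C##3 is 4 semitones, matching the major third exactly, so the quality is major.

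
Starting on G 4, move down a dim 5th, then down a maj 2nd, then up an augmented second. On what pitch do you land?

A diminished fifth down from G4 is C#4.
A major second down from C#4 is B3.
An augmented second up from B3 is C##4.

C double-sharp 4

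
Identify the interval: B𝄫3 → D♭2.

Descending from Bbb3 to Db2 is the same interval as ascending Db2 to Bbb3.
D to B spans six letter names (D-E-F-G-A-B), plus an octave — that makes it a thirteenth of some quality.
A major thirteenth would be 21 semitones, but Db2 to Bbb3 is 20 — one semitone narrower, making it a minor thirteenth.
(Equivalently, a compound minor sixth: a minor sixth plus an octave.)

minor thirteenth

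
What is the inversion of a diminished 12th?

First reduce the compound diminished twelfth to its simple form, a diminished fifth.
The rule of nine gives the new number: 9 − 5 = 4, so a fifth becomes a fourth.
The quality also flips — diminished becomes augmented — giving an augmented fourth.

A4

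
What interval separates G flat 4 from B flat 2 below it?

Descending from Gb4 to Bb2 is the same interval as ascending Bb2 to Gb4.
B to G spans six letter names (B-C-D-E-F-G), plus an octave — that makes it a thirteenth of some quality.
A major thirteenth would be 21 semitones, but Bb2 to Gb4 is 20 — one semitone narrower, making it a minor thirteenth.
(Equivalently, a compound minor sixth: a minor sixth plus an octave.)

minor thirteenth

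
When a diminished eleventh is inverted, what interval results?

A5

First reduce the compound diminished eleventh to its simple form, a diminished fourth.
Inverted interval numbers add to nine, so a fourth pairs with a fifth (4 + 5 = 9).
The quality also flips — diminished becomes augmented — giving an augmented fifth.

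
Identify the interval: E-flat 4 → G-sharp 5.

augmented 10th

E to G spans three letter names (E-F-G), plus an octave — that makes it a tenth of some quality.
A major tenth would be 16 semitones; Eb4 to G#5 is 17, one semitone wider, so the interval is augmented.
(Equivalently, a compound augmented third: an augmented third plus an octave.)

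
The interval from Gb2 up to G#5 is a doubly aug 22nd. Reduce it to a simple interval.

Take out 2 octaves (14 from the number): 22 − 14 = 8.
Quality carries through unchanged, so the simple form is a doubly augmented octave.

AA8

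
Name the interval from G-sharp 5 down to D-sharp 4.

perfect 11th

Descending from G#5 to D#4 is the same interval as ascending D#4 to G#5.
D to G spans four letter names (D-E-F-G), plus an octave — that makes it an eleventh of some quality.
The perfect eleventh spans 17 semitones, and D#4 to G#5 is exactly 17 semitones — so this is a perfect eleventh.
(Equivalently, a compound perfect fourth: a perfect fourth plus an octave.)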